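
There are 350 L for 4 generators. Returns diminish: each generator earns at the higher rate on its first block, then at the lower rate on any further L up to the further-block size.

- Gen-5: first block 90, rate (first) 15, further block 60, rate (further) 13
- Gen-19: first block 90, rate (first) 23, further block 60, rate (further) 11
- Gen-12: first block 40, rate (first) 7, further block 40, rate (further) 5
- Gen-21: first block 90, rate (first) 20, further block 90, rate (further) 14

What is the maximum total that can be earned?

Rank every tier by rate: Gen-19/tier1 23 > Gen-21/tier1 20 > Gen-5/tier1 15 > Gen-21/tier2 14 > Gen-5/tier2 13 > Gen-19/tier2 11 > Gen-12/tier1 7 > Gen-12/tier2 5.
Gen-19 tier1 at 23: fill all 90 ; 260 left.
Gen-21 tier1 at 20: fill all 90 ; 170 left.
Fill Gen-5 tier1 block (90 at 15) ; 80 left.
Gen-21/tier2: +80 of 90 at 14; pool empty.
Total = 23×90 + 20×90 + 15×90 + 14×80 = 6340.

6340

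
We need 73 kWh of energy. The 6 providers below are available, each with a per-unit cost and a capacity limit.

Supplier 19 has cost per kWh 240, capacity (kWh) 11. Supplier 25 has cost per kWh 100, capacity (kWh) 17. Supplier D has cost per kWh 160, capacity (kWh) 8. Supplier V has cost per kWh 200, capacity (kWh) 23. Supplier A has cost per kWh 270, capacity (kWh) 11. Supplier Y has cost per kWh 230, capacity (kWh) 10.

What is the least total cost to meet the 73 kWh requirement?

Use providers in increasing cost order.
Supplier 25 at 100: take all 17 kWh — 56 still needed.
Supplier D (160): use full 8 — 48 kWh to go.
Take 23 from Supplier V at 200 — need 25 more.
Supplier Y (230): use full 10 — 15 kWh to go.
Supplier 19 at 240: take all 11 kWh — 4 still needed.
Supplier A at 270: take 4 of its 11 — requirement met.
Cost = 17×100 + 8×160 + 23×200 + 10×230 + 11×240 + 4×270 = 13600.

13600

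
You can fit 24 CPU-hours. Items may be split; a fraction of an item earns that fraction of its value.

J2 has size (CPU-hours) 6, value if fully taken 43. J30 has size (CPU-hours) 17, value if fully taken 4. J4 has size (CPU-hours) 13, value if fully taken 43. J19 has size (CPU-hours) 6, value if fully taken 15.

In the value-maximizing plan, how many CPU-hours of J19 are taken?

5

Rank by value-to-size ratio: J2 43/6≈7.17, J4 43/13≈3.31, J19 15/6≈2.5, J30 4/17≈0.235.
J2: take in full, 6 CPU-hours for value 43 ; 18 left.
Take all of J4 (13 CPU-hours, value 43) ; 5 CPU-hours left.
Fill the last 5 CPU-hours with part of J19: 5/6 of it earns 12.5.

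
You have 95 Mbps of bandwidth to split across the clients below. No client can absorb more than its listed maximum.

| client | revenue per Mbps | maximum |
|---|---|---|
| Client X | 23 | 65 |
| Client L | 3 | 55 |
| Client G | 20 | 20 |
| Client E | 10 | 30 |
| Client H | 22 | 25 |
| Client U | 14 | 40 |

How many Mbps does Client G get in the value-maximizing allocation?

Order the clients by revenue per Mbps: Client X 23 > Client H 22 > Client G 20 > Client U 14 > Client E 10 > Client L 3.
Client X takes 65 to reach its cap of 65 ; 30 left.
Give Client H 25 to hit its cap of 25 ; 5 left.
Client G: +5 (room for 20) → 5. Pool exhausted.

5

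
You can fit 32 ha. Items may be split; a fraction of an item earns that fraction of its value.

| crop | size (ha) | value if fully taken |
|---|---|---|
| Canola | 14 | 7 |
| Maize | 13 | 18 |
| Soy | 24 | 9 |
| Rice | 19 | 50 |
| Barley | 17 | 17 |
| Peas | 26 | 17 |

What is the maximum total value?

Best value per unit of size first: Rice 50/19≈2.63, Maize 18/13≈1.38, Barley 17/17≈1, Peas 17/26≈0.654, Canola 7/14≈0.5, Soy 9/24≈0.375.
All 19 ha of Rice fit (value 50) — 13 remain.
All 13 ha of Maize fit (value 18) — 0 remain.
Total value = 68.

68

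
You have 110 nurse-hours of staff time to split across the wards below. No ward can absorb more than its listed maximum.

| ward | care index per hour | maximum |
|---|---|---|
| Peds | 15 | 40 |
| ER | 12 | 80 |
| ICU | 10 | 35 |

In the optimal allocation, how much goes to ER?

70

Highest care index per hour first: Peds 15 > ER 12 > ICU 10.
Give Peds 40 to hit its cap of 40 ; 70 left.
ER has room for 80 but only 70 remain, so it gets 70.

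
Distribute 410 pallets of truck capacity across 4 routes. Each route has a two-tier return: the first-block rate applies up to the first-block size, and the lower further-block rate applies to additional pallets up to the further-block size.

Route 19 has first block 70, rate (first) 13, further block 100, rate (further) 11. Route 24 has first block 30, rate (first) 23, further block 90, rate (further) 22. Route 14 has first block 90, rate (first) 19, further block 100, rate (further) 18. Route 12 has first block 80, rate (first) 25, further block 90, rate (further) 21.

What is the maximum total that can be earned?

Rank every tier by rate: Route 12/T1 25 > Route 24/T1 23 > Route 24/T2 22 > Route 12/T2 21 > Route 14/T1 19 > Route 14/T2 18 > Route 19/T1 13 > Route 19/T2 11.
Fill Route 12 T1 block (80 at 25) — 330 left.
Route 24/T1 (23): +30 — 300 left.
Fill Route 24 T2 block (90 at 22) — 210 left.
Route 12/T2 (21): +90 — 120 left.
Fill Route 14 T1 block (90 at 19) — 30 left.
Route 14 T2 at 18: only 30 left, fill 30.
Total = 25×80 + 23×30 + 22×90 + 21×90 + 19×90 + 18×30 = 8810.

8810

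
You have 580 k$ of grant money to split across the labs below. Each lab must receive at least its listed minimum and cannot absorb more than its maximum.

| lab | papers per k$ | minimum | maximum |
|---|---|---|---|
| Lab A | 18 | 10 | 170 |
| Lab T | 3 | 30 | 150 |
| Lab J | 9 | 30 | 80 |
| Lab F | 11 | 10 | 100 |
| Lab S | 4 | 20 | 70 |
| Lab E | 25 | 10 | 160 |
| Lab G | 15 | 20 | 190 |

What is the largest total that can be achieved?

Meeting every minimum uses 10+30+30+10+20+10+20 = 130 k$, leaving 450.
Order the labs by papers per k$: Lab E 25 > Lab A 18 > Lab G 15 > Lab F 11 > Lab J 9 > Lab S 4 > Lab T 3.
Lab E: +150 to 160 (cap) — 300 left.
Give Lab A 160 more to hit its cap of 170 — 140 left.
Only 140 left; Lab G takes them to reach 160.
Total = 18×170 + 3×30 + 9×30 + 11×10 + 4×20 + 25×160 + 15×160 = 10010.

10010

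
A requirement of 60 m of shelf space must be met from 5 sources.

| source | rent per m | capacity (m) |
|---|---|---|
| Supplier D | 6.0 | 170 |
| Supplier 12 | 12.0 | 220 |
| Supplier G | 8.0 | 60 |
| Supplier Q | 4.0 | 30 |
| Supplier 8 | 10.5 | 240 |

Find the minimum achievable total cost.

300

Cheapest first:
Supplier Q (4.0): use full 30 ; 30 m to go.
Take 30 from Supplier D at 6.0 to finish.
Supplier G, Supplier 8, Supplier 12: unused.
Cost = 30×4.0 + 30×6.0 = 300.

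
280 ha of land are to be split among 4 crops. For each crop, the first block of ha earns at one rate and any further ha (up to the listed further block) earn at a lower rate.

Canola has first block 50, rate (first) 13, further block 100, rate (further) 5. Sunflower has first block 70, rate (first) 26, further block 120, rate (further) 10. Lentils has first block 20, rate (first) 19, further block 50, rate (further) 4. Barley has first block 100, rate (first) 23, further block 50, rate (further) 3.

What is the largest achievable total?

5550

Rank every tier by rate: Sunflower/tier1 26 > Barley/tier1 23 > Lentils/tier1 19 > Canola/tier1 13 > Sunflower/tier2 10 > Canola/tier2 5 > Lentils/tier2 4 > Barley/tier2 3.
Fill Sunflower tier1 block (70 at 26) → 210 left.
Fill Barley tier1 block (100 at 23) → 110 left.
Lentils tier1 at 19: fill all 20 → 90 left.
Fill Canola tier1 block (50 at 13) → 40 left.
Sunflower/tier2: +40 of 120 at 10; pool empty.
Total = 26×70 + 23×100 + 19×20 + 13×50 + 10×40 = 5550.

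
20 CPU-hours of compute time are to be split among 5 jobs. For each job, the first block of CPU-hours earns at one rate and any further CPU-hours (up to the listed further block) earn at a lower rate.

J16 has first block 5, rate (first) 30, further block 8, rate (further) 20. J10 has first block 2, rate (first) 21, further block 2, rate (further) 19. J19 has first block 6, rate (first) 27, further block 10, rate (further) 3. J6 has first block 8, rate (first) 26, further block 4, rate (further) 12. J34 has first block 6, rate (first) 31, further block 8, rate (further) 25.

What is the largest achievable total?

576

Treat each block as its own option and order by rate: J34/T1 31 > J16/T1 30 > J19/T1 27 > J6/T1 26 > J34/T2 25 > J10/T1 21 > J16/T2 20 > J10/T2 19 > J6/T2 12 > J19/T2 3.
Fill J34 T1 block (6 at 31) — 14 left.
J16 T1 at 30: fill all 5 — 9 left.
J19/T1 (27): +6 — 3 left.
3 remain; put them into J6 T1 at 26.
Total = 31×6 + 30×5 + 27×6 + 26×3 = 576.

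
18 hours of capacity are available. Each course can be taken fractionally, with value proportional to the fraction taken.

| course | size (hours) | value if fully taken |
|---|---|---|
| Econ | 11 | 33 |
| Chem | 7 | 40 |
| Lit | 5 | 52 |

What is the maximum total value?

110

Rank by value-to-size ratio: Lit 52/5≈10.4, Chem 40/7≈5.71, Econ 33/11≈3.
Take all of Lit (5 hours, value 52) ; 13 hours left.
All 7 hours of Chem fit (value 40) ; 6 remain.
Only 6 hours remain; take 6/11 of Econ for value 33×6/11 = 18.
Total value = 110.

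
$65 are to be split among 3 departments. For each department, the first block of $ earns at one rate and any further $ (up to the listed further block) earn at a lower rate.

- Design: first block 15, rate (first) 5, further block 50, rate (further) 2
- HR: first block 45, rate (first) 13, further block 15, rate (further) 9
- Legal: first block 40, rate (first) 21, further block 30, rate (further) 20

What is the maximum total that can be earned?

1340

Rank every tier by rate: Legal/tier1 21 > Legal/tier2 20 > HR/tier1 13 > HR/tier2 9 > Design/tier1 5 > Design/tier2 2.
Fill Legal tier1 block (40 at 21) ; 25 left.
Legal/tier2: +25 of 30 at 20; pool empty.
Total = 21×40 + 20×25 = 1340.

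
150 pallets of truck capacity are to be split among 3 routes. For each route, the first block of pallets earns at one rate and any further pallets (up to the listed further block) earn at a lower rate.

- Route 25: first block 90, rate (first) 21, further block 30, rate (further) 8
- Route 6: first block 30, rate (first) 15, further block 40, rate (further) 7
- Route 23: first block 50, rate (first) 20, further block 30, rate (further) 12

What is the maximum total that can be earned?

Order all 6 blocks by rate: Route 25/tier1 21 > Route 23/tier1 20 > Route 6/tier1 15 > Route 23/tier2 12 > Route 25/tier2 8 > Route 6/tier2 7.
Fill Route 25 tier1 block (90 at 21) — 60 left.
Fill Route 23 tier1 block (50 at 20) — 10 left.
Route 6 tier1 at 15: only 10 left, fill 10.
Total = 21×90 + 20×50 + 15×10 = 3040.

3040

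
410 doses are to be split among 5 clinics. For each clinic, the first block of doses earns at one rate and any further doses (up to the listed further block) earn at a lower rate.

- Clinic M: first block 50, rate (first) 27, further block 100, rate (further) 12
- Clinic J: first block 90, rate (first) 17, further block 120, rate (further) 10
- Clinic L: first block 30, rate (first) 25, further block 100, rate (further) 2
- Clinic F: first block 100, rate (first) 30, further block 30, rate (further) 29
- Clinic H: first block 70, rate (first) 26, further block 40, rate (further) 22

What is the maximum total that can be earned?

10200

Rank every tier by rate: Clinic F/tier1 30 > Clinic F/tier2 29 > Clinic M/tier1 27 > Clinic H/tier1 26 > Clinic L/tier1 25 > Clinic H/tier2 22 > Clinic J/tier1 17 > Clinic M/tier2 12 > Clinic J/tier2 10 > Clinic L/tier2 2.
Clinic F tier1 at 30: fill all 100 ; 310 left.
Clinic F/tier2 (29): +30 ; 280 left.
Fill Clinic M tier1 block (50 at 27) ; 230 left.
Fill Clinic H tier1 block (70 at 26) ; 160 left.
Fill Clinic L tier1 block (30 at 25) ; 130 left.
Clinic H/tier2 (22): +40 ; 90 left.
Fill Clinic J tier1 block (90 at 17) ; 0 left.
Total = 30×100 + 29×30 + 27×50 + 26×70 + 25×30 + 22×40 + 17×90 = 10200.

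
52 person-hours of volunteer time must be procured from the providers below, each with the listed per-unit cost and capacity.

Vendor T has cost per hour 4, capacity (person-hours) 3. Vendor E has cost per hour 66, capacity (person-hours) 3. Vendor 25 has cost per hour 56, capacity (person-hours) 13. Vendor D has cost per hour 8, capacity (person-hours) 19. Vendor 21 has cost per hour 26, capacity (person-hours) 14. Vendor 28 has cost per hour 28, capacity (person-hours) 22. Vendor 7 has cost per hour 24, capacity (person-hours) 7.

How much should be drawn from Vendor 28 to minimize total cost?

Fill from the cheapest provider first.
Vendor T (4): use full 3 → 49 person-hours to go.
Take 19 from Vendor D at 8 → need 30 more.
Take 7 from Vendor 7 at 24 → need 23 more.
Vendor 21 (26): use full 14 → 9 person-hours to go.
Vendor 28 (28): take the remaining 9 → done.
Vendor 25, Vendor E: unused.

9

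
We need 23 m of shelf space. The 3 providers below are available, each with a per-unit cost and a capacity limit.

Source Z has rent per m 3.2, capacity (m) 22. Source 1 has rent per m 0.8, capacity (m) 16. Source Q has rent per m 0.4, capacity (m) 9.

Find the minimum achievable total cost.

Fill from the cheapest provider first.
Source Q at 0.4: take all 9 m ; 14 still needed.
Source 1 at 0.8: take 14 of its 16 ; requirement met.
Source Z: unused.
Cost = 9×0.4 + 14×0.8 = 14.8.

14.8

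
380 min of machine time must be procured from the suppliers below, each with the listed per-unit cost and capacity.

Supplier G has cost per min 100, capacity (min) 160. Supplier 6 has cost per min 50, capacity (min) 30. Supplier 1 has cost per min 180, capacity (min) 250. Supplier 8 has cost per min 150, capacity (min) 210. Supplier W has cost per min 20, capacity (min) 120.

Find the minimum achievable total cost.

30400

Use suppliers in increasing cost order.
Supplier W at 20: take all 120 min ; 260 still needed.
Supplier 6 (50): use full 30 ; 230 min to go.
Supplier G (100): use full 160 ; 70 min to go.
Take 70 from Supplier 8 at 150 to finish.
Supplier 1: unused.
Cost = 120×20 + 30×50 + 160×100 + 70×150 = 30400.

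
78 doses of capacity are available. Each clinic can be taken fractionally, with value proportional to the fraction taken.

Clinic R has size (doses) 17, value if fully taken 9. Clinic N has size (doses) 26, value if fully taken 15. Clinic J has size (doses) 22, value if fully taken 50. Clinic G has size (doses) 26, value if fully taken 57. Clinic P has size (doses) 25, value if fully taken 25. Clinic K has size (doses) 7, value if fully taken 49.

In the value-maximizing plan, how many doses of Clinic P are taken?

Best value per unit of size first: Clinic K 49/7≈7, Clinic J 50/22≈2.27, Clinic G 57/26≈2.19, Clinic P 25/25≈1, Clinic N 15/26≈0.577, Clinic R 9/17≈0.529.
All 7 doses of Clinic K fit (value 49) → 71 remain.
Take all of Clinic J (22 doses, value 50) → 49 doses left.
Clinic G: take in full, 26 doses for value 57 → 23 left.
23 doses left: a 23/25 share of Clinic P gives 25×23/25 = 23.

23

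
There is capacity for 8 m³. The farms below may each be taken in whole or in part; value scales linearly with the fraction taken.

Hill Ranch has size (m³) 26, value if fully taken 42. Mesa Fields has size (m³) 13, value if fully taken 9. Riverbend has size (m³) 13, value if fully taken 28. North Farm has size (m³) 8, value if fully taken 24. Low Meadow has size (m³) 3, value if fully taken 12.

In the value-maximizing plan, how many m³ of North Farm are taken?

5

Best value per unit of size first: Low Meadow 12/3≈4, North Farm 24/8≈3, Riverbend 28/13≈2.15, Hill Ranch 42/26≈1.62, Mesa Fields 9/13≈0.692.
All 3 m³ of Low Meadow fit (value 12) → 5 remain.
Fill the last 5 m³ with part of North Farm: 5/8 of it earns 15.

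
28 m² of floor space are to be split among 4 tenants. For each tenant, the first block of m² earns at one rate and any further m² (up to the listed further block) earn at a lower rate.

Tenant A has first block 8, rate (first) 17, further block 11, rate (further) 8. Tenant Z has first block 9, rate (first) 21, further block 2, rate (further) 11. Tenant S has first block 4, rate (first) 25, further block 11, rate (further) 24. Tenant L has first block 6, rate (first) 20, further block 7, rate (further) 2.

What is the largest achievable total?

Rank every tier by rate: Tenant S/tier1 25 > Tenant S/tier2 24 > Tenant Z/tier1 21 > Tenant L/tier1 20 > Tenant A/tier1 17 > Tenant Z/tier2 11 > Tenant A/tier2 8 > Tenant L/tier2 2.
Fill Tenant S tier1 block (4 at 25) — 24 left.
Fill Tenant S tier2 block (11 at 24) — 13 left.
Tenant Z tier1 at 21: fill all 9 — 4 left.
Tenant L/tier1: +4 of 6 at 20; pool empty.
Total = 25×4 + 24×11 + 21×9 + 20×4 = 633.

633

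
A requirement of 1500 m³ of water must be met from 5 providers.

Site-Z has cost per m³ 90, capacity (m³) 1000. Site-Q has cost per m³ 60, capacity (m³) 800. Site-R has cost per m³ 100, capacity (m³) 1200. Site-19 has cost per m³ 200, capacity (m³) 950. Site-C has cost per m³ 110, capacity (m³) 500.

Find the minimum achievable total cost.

Fill from the cheapest provider first.
Site-Q (60): use full 800 ; 700 m³ to go.
Take 700 from Site-Z at 90 to finish.
Site-R, Site-C, Site-19: unused.
Cost = 800×60 + 700×90 = 111000.

111000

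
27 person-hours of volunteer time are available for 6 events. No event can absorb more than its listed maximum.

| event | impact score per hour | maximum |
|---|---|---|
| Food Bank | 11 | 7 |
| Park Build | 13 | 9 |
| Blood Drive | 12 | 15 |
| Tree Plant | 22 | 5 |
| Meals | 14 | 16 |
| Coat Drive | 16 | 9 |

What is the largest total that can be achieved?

436

Highest impact score per hour first: Tree Plant 22 > Coat Drive 16 > Meals 14 > Park Build 13 > Blood Drive 12 > Food Bank 11.
Give Tree Plant 5 to hit its cap of 5 ; 22 left.
Coat Drive: +9 to 9 (cap) ; 13 left.
Meals has room for 16 but only 13 remain, so it gets 13.
Total = 22×5 + 14×13 + 16×9 = 436.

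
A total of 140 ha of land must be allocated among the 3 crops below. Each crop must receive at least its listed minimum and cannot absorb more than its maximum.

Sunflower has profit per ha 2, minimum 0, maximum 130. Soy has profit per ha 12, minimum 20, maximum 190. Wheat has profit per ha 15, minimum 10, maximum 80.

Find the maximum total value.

1920

Meeting every minimum uses 0+20+10 = 30 ha, leaving 110.
Rank by profit per ha: Wheat 15 > Soy 12 > Sunflower 2.
Wheat takes 70 more to reach its cap of 80 ; 40 left.
Soy: +40 (room for 170) → 60. Pool exhausted.
Total = 12×60 + 15×80 = 1920.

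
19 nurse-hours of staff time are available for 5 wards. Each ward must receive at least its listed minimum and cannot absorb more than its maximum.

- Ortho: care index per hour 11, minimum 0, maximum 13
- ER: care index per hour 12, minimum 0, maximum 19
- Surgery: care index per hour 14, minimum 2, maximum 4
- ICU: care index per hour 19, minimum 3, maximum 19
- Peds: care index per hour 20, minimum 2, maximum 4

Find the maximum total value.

355

Meeting every minimum uses 0+0+2+3+2 = 7 nurse-hours, leaving 12.
Highest care index per hour first: Peds 20 > ICU 19 > Surgery 14 > ER 12 > Ortho 11.
Peds: +2 to 4 (cap) — 10 left.
Only 10 left; ICU takes them to reach 13.
Total = 14×2 + 19×13 + 20×4 = 355.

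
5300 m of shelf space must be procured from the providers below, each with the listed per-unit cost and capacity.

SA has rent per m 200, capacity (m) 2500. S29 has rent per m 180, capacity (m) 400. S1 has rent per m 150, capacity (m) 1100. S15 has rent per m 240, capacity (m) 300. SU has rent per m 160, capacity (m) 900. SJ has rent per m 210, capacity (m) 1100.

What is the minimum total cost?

Cheapest first:
Take 1100 from S1 at 150 ; need 4200 more.
SU at 160: take all 900 m ; 3300 still needed.
S29 (180): use full 400 ; 2900 m to go.
SA at 200: take all 2500 m ; 400 still needed.
Take 400 from SJ at 210 to finish.
S15: unused.
Cost = 1100×150 + 900×160 + 400×180 + 2500×200 + 400×210 = 965000.

965000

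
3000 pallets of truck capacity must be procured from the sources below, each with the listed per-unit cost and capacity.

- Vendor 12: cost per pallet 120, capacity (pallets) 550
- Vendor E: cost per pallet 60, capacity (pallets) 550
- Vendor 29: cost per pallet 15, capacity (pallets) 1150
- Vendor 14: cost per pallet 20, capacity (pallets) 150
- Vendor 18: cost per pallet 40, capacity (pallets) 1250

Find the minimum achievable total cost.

Cheapest first:
Vendor 29 (15): use full 1150 → 1850 pallets to go.
Take 150 from Vendor 14 at 20 → need 1700 more.
Vendor 18 (40): use full 1250 → 450 pallets to go.
Vendor E at 60: take 450 of its 550 → requirement met.
Vendor 12: unused.
Cost = 1150×15 + 150×20 + 1250×40 + 450×60 = 97250.

97250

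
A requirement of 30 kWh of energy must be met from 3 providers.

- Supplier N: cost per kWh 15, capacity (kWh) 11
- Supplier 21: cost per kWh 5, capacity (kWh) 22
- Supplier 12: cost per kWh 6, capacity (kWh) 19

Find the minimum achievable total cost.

Fill from the cheapest provider first.
Supplier 21 at 5: take all 22 kWh — 8 still needed.
Supplier 12 (6): take the remaining 8 — done.
Supplier N: unused.
Cost = 22×5 + 8×6 = 158.

158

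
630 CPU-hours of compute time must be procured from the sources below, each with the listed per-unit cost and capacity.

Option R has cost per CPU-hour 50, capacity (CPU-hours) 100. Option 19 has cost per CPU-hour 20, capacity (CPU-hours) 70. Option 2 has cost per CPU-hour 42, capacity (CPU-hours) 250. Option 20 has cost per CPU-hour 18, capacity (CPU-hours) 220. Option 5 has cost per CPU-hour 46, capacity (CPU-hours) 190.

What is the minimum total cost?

Use sources in increasing cost order.
Take 220 from Option 20 at 18 ; need 410 more.
Option 19 at 20: take all 70 CPU-hours ; 340 still needed.
Option 2 at 42: take all 250 CPU-hours ; 90 still needed.
Option 5 (46): take the remaining 90 ; done.
Option R: unused.
Cost = 220×18 + 70×20 + 250×42 + 90×46 = 20000.

20000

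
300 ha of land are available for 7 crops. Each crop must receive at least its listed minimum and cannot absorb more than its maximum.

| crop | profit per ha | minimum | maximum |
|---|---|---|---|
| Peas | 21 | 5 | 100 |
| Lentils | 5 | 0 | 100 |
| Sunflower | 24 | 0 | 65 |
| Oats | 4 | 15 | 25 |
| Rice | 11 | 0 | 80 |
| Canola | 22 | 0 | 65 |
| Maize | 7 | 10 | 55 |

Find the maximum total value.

5715

Meeting every minimum uses 5+0+0+15+0+0+10 = 30 ha, leaving 270.
Highest profit per ha first: Sunflower 24 > Canola 22 > Peas 21 > Rice 11 > Maize 7 > Lentils 5 > Oats 4.
Sunflower: +65 to 65 (cap) ; 205 left.
Canola takes 65 more to reach its cap of 65 ; 140 left.
Peas: +95 to 100 (cap) ; 45 left.
Rice has room for 80 more but only 45 remain, so it gets 45.
Total = 21×100 + 24×65 + 4×15 + 11×45 + 22×65 + 7×10 = 5715.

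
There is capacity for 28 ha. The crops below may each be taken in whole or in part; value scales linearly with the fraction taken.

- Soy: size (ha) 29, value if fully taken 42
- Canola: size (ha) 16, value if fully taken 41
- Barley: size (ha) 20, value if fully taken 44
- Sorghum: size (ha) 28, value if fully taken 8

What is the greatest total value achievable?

67.4

Best value per unit of size first: Canola 41/16≈2.56, Barley 44/20≈2.2, Soy 42/29≈1.45, Sorghum 8/28≈0.286.
Take all of Canola (16 ha, value 41) — 12 ha left.
12 ha left: a 12/20 share of Barley gives 44×12/20 = 26.4.
Total value = 67.4.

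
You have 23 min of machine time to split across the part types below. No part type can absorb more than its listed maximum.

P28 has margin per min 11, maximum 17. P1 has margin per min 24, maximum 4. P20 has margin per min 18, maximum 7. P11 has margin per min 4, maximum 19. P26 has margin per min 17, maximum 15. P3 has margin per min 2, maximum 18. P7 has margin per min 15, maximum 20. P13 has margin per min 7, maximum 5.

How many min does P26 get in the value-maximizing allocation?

Highest margin per min first: P1 24 > P20 18 > P26 17 > P7 15 > P28 11 > P13 7 > P11 4 > P3 2.
Give P1 4 to hit its cap of 4 → 19 left.
Give P20 7 to hit its cap of 7 → 12 left.
P26 has room for 15 but only 12 remain, so it gets 12.

12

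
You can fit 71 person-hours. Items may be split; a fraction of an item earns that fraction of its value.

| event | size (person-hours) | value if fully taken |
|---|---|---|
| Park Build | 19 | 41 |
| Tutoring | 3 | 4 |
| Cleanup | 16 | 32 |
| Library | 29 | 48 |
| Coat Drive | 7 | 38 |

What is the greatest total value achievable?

Rank by value-to-size ratio: Coat Drive 38/7≈5.43, Park Build 41/19≈2.16, Cleanup 32/16≈2, Library 48/29≈1.66, Tutoring 4/3≈1.33.
Take all of Coat Drive (7 person-hours, value 38) — 64 person-hours left.
Park Build: take in full, 19 person-hours for value 41 — 45 left.
Take all of Cleanup (16 person-hours, value 32) — 29 person-hours left.
Take all of Library (29 person-hours, value 48) — 0 person-hours left.
Total value = 159.

159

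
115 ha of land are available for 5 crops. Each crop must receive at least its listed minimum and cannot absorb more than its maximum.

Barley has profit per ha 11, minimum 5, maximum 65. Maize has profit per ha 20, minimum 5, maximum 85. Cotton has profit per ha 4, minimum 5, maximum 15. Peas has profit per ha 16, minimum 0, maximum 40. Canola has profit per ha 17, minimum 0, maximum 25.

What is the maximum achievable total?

Meeting every minimum uses 5+5+5+0+0 = 15 ha, leaving 100.
Order the crops by profit per ha: Maize 20 > Canola 17 > Peas 16 > Barley 11 > Cotton 4.
Maize: +80 to 85 (cap) ; 20 left.
Only 20 left; Canola takes them to reach 20.
Total = 11×5 + 20×85 + 4×5 + 17×20 = 2115.

2115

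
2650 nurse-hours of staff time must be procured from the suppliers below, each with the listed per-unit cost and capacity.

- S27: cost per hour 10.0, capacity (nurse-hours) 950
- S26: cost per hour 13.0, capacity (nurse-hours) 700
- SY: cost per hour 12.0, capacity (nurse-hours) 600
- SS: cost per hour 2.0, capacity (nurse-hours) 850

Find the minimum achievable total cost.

Use suppliers in increasing cost order.
Take 850 from SS at 2.0 — need 1800 more.
Take 950 from S27 at 10.0 — need 850 more.
Take 600 from SY at 12.0 — need 250 more.
S26 at 13.0: take 250 of its 700 — requirement met.
Cost = 850×2.0 + 950×10.0 + 600×12.0 + 250×13.0 = 21650.

21650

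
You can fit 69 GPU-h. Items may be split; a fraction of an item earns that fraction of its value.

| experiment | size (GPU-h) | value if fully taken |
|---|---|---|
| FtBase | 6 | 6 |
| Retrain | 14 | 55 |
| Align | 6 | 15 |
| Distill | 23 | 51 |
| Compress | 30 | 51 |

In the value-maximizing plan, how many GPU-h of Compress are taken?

26

Rank by value-to-size ratio: Retrain 55/14≈3.93, Align 15/6≈2.5, Distill 51/23≈2.22, Compress 51/30≈1.7, FtBase 6/6≈1.
Retrain: take in full, 14 GPU-h for value 55 → 55 left.
Align: take in full, 6 GPU-h for value 15 → 49 left.
Take all of Distill (23 GPU-h, value 51) → 26 GPU-h left.
Fill the last 26 GPU-h with part of Compress: 26/30 of it earns 44.2.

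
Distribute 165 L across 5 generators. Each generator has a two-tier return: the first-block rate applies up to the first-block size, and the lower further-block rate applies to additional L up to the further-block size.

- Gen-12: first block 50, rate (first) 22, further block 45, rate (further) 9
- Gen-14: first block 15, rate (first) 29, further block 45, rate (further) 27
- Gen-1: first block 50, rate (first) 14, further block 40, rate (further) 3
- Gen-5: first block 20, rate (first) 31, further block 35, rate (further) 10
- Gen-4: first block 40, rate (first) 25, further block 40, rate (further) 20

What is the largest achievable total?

Treat each block as its own option and order by rate: Gen-5/first 31 > Gen-14/first 29 > Gen-14/second 27 > Gen-4/first 25 > Gen-12/first 22 > Gen-4/second 20 > Gen-1/first 14 > Gen-5/second 10 > Gen-12/second 9 > Gen-1/second 3.
Fill Gen-5 first block (20 at 31) — 145 left.
Fill Gen-14 first block (15 at 29) — 130 left.
Gen-14/second (27): +45 — 85 left.
Gen-4 first at 25: fill all 40 — 45 left.
45 remain; put them into Gen-12 first at 22.
Total = 31×20 + 29×15 + 27×45 + 25×40 + 22×45 = 4260.

4260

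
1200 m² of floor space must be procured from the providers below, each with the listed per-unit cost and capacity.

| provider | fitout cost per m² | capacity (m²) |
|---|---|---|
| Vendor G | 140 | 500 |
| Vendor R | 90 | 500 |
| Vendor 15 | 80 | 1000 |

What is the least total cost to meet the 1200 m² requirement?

98000

Use providers in increasing cost order.
Vendor 15 (80): use full 1000 ; 200 m² to go.
Vendor R at 90: take 200 of its 500 ; requirement met.
Vendor G: unused.
Cost = 1000×80 + 200×90 = 98000.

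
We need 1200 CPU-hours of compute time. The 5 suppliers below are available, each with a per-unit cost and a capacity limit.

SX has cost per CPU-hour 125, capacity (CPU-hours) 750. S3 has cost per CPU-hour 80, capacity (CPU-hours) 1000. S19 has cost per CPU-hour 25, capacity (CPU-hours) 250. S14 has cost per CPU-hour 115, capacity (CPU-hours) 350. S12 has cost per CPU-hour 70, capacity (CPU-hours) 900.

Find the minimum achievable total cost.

Fill from the cheapest supplier first.
S19 at 25: take all 250 CPU-hours ; 950 still needed.
S12 (70): use full 900 ; 50 CPU-hours to go.
Take 50 from S3 at 80 to finish.
S14, SX: unused.
Cost = 250×25 + 900×70 + 50×80 = 73250.

73250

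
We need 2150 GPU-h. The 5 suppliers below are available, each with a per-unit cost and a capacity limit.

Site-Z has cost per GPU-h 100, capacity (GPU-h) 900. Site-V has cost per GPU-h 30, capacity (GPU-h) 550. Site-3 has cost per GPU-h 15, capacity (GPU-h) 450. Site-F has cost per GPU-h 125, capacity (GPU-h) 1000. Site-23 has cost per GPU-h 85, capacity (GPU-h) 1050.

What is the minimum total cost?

Use suppliers in increasing cost order.
Take 450 from Site-3 at 15 ; need 1700 more.
Site-V (30): use full 550 ; 1150 GPU-h to go.
Site-23 at 85: take all 1050 GPU-h ; 100 still needed.
Take 100 from Site-Z at 100 to finish.
Site-F: unused.
Cost = 450×15 + 550×30 + 1050×85 + 100×100 = 122500.

122500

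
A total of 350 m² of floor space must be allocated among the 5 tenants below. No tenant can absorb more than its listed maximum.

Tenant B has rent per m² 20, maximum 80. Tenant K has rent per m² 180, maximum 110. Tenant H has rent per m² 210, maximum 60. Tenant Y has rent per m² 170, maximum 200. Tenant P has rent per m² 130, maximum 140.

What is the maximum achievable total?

Order the tenants by rent per m²: Tenant H 210 > Tenant K 180 > Tenant Y 170 > Tenant P 130 > Tenant B 20.
Give Tenant H 60 to hit its cap of 60 → 290 left.
Tenant K: +110 to 110 (cap) → 180 left.
Only 180 left; Tenant Y takes them to reach 180.
Total = 180×110 + 210×60 + 170×180 = 63000.

63000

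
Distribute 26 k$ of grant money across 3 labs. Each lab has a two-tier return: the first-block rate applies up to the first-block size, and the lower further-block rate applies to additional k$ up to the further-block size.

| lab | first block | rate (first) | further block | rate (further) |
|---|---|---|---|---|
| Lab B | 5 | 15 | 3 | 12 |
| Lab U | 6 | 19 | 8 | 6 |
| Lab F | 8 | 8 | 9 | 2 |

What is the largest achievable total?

313

Treat each block as its own option and order by rate: Lab U/tier1 19 > Lab B/tier1 15 > Lab B/tier2 12 > Lab F/tier1 8 > Lab U/tier2 6 > Lab F/tier2 2.
Lab U tier1 at 19: fill all 6 → 20 left.
Lab B/tier1 (15): +5 → 15 left.
Lab B/tier2 (12): +3 → 12 left.
Fill Lab F tier1 block (8 at 8) → 4 left.
Lab U tier2 at 6: only 4 left, fill 4.
Total = 19×6 + 15×5 + 12×3 + 8×8 + 6×4 = 313.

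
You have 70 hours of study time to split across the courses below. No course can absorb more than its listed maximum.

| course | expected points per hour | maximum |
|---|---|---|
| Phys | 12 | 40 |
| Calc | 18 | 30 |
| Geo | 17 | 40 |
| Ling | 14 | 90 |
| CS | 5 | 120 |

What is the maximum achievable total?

1220

Rank by expected points per hour: Calc 18 > Geo 17 > Ling 14 > Phys 12 > CS 5.
Calc takes 30 to reach its cap of 30 — 40 left.
Geo takes 40 to reach its cap of 40 — 0 left.
Total = 18×30 + 17×40 = 1220.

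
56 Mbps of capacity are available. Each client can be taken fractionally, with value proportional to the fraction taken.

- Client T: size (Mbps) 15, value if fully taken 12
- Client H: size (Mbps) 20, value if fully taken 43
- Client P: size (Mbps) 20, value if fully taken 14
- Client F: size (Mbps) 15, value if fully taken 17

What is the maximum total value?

76.2

Sort by value density: Client H 43/20≈2.15, Client F 17/15≈1.13, Client T 12/15≈0.8, Client P 14/20≈0.7.
All 20 Mbps of Client H fit (value 43) — 36 remain.
Take all of Client F (15 Mbps, value 17) — 21 Mbps left.
Take all of Client T (15 Mbps, value 12) — 6 Mbps left.
Fill the last 6 Mbps with part of Client P: 6/20 of it earns 4.2.
Total value = 76.2.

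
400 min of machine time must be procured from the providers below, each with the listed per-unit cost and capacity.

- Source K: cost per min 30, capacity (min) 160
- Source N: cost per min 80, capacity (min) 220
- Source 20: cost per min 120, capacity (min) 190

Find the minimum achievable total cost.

24800

Use providers in increasing cost order.
Take 160 from Source K at 30 ; need 240 more.
Source N (80): use full 220 ; 20 min to go.
Source 20 (120): take the remaining 20 ; done.
Cost = 160×30 + 220×80 + 20×120 = 24800.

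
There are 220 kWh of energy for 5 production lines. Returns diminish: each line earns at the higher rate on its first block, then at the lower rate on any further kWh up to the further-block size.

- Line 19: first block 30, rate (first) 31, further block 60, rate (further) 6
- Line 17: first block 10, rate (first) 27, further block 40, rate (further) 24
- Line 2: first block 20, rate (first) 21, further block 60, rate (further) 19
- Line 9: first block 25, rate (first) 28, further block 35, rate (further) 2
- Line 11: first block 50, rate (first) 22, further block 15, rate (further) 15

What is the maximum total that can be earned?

5235

Treat each block as its own option and order by rate: Line 19/first 31 > Line 9/first 28 > Line 17/first 27 > Line 17/second 24 > Line 11/first 22 > Line 2/first 21 > Line 2/second 19 > Line 11/second 15 > Line 19/second 6 > Line 9/second 2.
Fill Line 19 first block (30 at 31) → 190 left.
Line 9/first (28): +25 → 165 left.
Fill Line 17 first block (10 at 27) → 155 left.
Fill Line 17 second block (40 at 24) → 115 left.
Line 11 first at 22: fill all 50 → 65 left.
Fill Line 2 first block (20 at 21) → 45 left.
Line 2/second: +45 of 60 at 19; pool empty.
Total = 31×30 + 28×25 + 27×10 + 24×40 + 22×50 + 21×20 + 19×45 = 5235.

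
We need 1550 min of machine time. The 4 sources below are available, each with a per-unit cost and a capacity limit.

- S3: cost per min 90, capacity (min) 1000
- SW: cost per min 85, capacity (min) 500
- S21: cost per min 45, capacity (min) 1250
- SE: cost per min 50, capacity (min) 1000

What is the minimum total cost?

Use sources in increasing cost order.
S21 at 45: take all 1250 min → 300 still needed.
SE (50): take the remaining 300 → done.
SW, S3: unused.
Cost = 1250×45 + 300×50 = 71250.

71250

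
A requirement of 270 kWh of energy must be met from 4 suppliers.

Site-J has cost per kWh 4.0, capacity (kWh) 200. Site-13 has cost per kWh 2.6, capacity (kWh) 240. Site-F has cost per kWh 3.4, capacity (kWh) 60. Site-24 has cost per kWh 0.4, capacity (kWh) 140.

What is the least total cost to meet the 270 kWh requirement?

394

Use suppliers in increasing cost order.
Take 140 from Site-24 at 0.4 — need 130 more.
Site-13 at 2.6: take 130 of its 240 — requirement met.
Site-F, Site-J: unused.
Cost = 140×0.4 + 130×2.6 = 394.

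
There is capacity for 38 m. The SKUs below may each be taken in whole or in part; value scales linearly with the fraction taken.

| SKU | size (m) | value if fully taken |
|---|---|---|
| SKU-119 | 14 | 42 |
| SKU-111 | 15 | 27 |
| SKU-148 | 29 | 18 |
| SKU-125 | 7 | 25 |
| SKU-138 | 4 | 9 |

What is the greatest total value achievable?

Best value per unit of size first: SKU-125 25/7≈3.57, SKU-119 42/14≈3, SKU-138 9/4≈2.25, SKU-111 27/15≈1.8, SKU-148 18/29≈0.621.
SKU-125: take in full, 7 m for value 25 → 31 left.
SKU-119: take in full, 14 m for value 42 → 17 left.
SKU-138: take in full, 4 m for value 9 → 13 left.
Only 13 m remain; take 13/15 of SKU-111 for value 27×13/15 = 23.4.
Total value = 99.4.

99.4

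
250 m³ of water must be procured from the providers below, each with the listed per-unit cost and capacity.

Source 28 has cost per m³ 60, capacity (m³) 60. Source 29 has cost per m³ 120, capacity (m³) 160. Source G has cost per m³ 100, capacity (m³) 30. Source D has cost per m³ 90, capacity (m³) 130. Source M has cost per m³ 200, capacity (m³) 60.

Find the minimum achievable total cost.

21900

Use providers in increasing cost order.
Take 60 from Source 28 at 60 → need 190 more.
Source D at 90: take all 130 m³ → 60 still needed.
Source G at 100: take all 30 m³ → 30 still needed.
Source 29 (120): take the remaining 30 → done.
Source M: unused.
Cost = 60×60 + 130×90 + 30×100 + 30×120 = 21900.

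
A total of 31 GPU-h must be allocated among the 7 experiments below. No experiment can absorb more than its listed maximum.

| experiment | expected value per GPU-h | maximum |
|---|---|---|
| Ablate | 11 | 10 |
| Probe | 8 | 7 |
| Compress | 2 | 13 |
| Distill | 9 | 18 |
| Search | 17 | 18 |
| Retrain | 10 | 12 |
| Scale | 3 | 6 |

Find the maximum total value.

Rank by expected value per GPU-h: Search 17 > Ablate 11 > Retrain 10 > Distill 9 > Probe 8 > Scale 3 > Compress 2.
Search takes 18 to reach its cap of 18 ; 13 left.
Ablate takes 10 to reach its cap of 10 ; 3 left.
Only 3 left; Retrain takes them to reach 3.
Total = 11×10 + 17×18 + 10×3 = 446.

446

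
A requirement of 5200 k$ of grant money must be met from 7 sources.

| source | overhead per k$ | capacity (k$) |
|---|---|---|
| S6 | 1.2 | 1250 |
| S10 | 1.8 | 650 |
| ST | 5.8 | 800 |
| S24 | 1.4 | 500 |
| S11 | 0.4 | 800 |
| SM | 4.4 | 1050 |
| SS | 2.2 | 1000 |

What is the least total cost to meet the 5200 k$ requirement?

10290

Cheapest first:
S11 (0.4): use full 800 → 4400 k$ to go.
Take 1250 from S6 at 1.2 → need 3150 more.
S24 at 1.4: take all 500 k$ → 2650 still needed.
S10 at 1.8: take all 650 k$ → 2000 still needed.
Take 1000 from SS at 2.2 → need 1000 more.
SM (4.4): take the remaining 1000 → done.
ST: unused.
Cost = 800×0.4 + 1250×1.2 + 500×1.4 + 650×1.8 + 1000×2.2 + 1000×4.4 = 10290.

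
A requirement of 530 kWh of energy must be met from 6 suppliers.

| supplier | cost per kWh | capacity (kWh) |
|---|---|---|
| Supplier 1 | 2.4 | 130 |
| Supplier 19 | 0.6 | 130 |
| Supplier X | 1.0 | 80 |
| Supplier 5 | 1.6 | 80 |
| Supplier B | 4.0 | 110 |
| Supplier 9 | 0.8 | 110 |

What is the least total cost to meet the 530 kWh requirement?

Cheapest first:
Take 130 from Supplier 19 at 0.6 → need 400 more.
Supplier 9 at 0.8: take all 110 kWh → 290 still needed.
Take 80 from Supplier X at 1.0 → need 210 more.
Supplier 5 (1.6): use full 80 → 130 kWh to go.
Take 130 from Supplier 1 at 2.4 → need 0 more.
Supplier B: unused.
Cost = 130×0.6 + 110×0.8 + 80×1.0 + 80×1.6 + 130×2.4 = 686.

686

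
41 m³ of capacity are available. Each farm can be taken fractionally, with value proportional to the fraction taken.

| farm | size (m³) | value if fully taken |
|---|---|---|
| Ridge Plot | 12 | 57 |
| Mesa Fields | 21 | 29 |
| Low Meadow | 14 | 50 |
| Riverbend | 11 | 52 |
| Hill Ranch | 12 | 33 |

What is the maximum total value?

Sort by value density: Ridge Plot 57/12≈4.75, Riverbend 52/11≈4.73, Low Meadow 50/14≈3.57, Hill Ranch 33/12≈2.75, Mesa Fields 29/21≈1.38.
Ridge Plot: take in full, 12 m³ for value 57 → 29 left.
Take all of Riverbend (11 m³, value 52) → 18 m³ left.
All 14 m³ of Low Meadow fit (value 50) → 4 remain.
4 m³ left: a 4/12 share of Hill Ranch gives 33×4/12 = 11.
Total value = 170.

170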